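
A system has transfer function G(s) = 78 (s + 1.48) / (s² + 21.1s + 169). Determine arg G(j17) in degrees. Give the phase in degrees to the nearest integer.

-23°

∠(j17 + 1.48) = arctan(17/1.48) = 85.02°
∠[(j17)² + 21.1(j17) + 169] = ∠[-120 + j358.7] = 108.50°
∠G(j17) = 85.02° − 108.50° = -23.47°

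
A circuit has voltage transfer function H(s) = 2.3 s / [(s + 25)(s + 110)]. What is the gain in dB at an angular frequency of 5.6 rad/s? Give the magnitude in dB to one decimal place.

|j5.6| = 5.6
|j5.6 + 25| = √(5.6² + 25²) = 25.62
|j5.6 + 110| = √(5.6² + 110²) = 110.1
|H(j5.6)| = 2.3 × 5.6 / (25.62 × 110.1) = 0.0045645
20 log₁₀(0.0045645) = -46.81 dB

-46.8 dB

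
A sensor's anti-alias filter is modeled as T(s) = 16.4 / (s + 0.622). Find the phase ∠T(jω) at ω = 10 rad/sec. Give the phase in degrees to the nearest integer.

∠(j10 + 0.622) = arctan(10/0.622) = 86.44°
∠T(j10) = −86.44° = -86.44°

-86°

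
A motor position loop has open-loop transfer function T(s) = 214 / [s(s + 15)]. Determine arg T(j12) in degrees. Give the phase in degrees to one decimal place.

-128.7°

∠(j12 + 15) = arctan(12/15) = 38.66°
∠(j12) = 90.00°
∠T(j12) = − (38.66° + 90.00°) = -128.66°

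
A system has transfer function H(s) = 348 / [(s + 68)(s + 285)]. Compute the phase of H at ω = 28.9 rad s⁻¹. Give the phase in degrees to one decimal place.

-28.8°

∠(j28.9 + 68) = arctan(28.9/68) = 23.03°
∠(j28.9 + 285) = arctan(28.9/285) = 5.79°
∠H(j28.9) = − (23.03° + 5.79°) = -28.82°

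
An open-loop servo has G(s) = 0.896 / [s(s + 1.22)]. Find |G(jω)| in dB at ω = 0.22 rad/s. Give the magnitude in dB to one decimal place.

10.3 dB

|j0.22 + 1.22| = √(0.22² + 1.22²) = 1.24
|j0.22| = 0.22
|G(j0.22)| = 0.896 / (1.24 × 0.22) = 3.2853
20 log₁₀(3.2853) = 10.33 dB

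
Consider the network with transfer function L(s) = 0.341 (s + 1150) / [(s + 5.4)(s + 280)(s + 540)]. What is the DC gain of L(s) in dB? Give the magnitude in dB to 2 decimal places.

-66.37 dB

L(0) = 0.341 × 1150 / (5.4 × 280 × 540) = 0.00048029
20 log₁₀(0.00048029) = -66.370 dB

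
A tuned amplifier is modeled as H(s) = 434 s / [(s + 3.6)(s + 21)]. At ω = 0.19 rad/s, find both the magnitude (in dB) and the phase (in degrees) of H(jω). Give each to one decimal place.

|H| = 0.7 dB, ∠H = 86.5°

|j0.19| = 0.19
|j0.19 + 3.6| = √(0.19² + 3.6²) = 3.605
|j0.19 + 21| = √(0.19² + 21²) = 21
|H(j0.19)| = 434 × 0.19 / (3.605 × 21) = 1.0892
20 log₁₀(1.0892) = 0.74 dB
∠(j0.19) = 90.00°
∠(j0.19 + 3.6) = arctan(0.19/3.6) = 3.02°
∠(j0.19 + 21) = arctan(0.19/21) = 0.52°
∠H(j0.19) = 90.00° − (3.02° + 0.52°) = 86.46°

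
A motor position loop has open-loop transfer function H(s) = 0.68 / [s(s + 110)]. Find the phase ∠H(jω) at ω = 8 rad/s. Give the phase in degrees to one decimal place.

∠(j8 + 110) = arctan(8/110) = 4.16°
∠(j8) = 90.00°
∠H(j8) = − (4.16° + 90.00°) = -94.16°

-94.2°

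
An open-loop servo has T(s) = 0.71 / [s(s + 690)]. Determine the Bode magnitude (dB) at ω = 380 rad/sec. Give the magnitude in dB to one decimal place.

-112.5 dB

|j380 + 690| = √(380² + 690²) = 787.7
|j380| = 380
|T(j380)| = 0.71 / (787.7 × 380) = 2.3719e-06
20 log₁₀(2.3719e-06) = -112.50 dB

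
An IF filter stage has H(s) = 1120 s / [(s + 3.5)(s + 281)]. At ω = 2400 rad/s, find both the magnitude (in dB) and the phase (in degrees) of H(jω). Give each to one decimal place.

|j2400| = 2400
|j2400 + 3.5| = √(2400² + 3.5²) = 2400
|j2400 + 281| = √(2400² + 281²) = 2416
|H(j2400)| = 1120 × 2400 / (2400 × 2416) = 0.4635
20 log₁₀(0.4635) = -6.68 dB
∠(j2400) = 90.00°
∠(j2400 + 3.5) = arctan(2400/3.5) = 89.92°
∠(j2400 + 281) = arctan(2400/281) = 83.32°
∠H(j2400) = 90.00° − (89.92° + 83.32°) = -83.24°

|H| = -6.7 dB, ∠H = -83.2°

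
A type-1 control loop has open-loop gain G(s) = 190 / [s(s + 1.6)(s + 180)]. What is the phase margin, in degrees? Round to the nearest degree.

Gain crossover: |G(jω)| = 1 at ω ≈ 0.616 rad s⁻¹.
∠G(j0.616) = −90° − arctan(0.616/1.6) − arctan(0.616/180) ≈ -111.24°
PM = 180° + (-111.24°) = 68.76°

69 deg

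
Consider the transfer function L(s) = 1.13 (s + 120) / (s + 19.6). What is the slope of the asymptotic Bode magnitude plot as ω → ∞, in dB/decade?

0 dB/decade

With 1 zero and 1 pole, the high-frequency asymptotic slope is 20 × (1 − 1) = 0 dB/decade.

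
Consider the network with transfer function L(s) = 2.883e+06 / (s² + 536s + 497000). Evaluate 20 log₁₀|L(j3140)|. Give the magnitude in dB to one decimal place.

|(j3140)² + 536(j3140) + 497000| = |-9.3626e+06 + j1.683e+06| = 9.513e+06
|L(j3140)| = 2.883e+06 / 9.513e+06 = 0.30307
20 log₁₀(0.30307) = -10.37 dB

-10.4 dB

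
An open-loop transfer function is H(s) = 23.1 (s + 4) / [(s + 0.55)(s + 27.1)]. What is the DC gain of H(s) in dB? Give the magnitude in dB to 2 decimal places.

15.85 dB

H(0) = 23.1 × 4 / (0.55 × 27.1) = 6.1993
20 log₁₀(6.1993) = 15.847 dB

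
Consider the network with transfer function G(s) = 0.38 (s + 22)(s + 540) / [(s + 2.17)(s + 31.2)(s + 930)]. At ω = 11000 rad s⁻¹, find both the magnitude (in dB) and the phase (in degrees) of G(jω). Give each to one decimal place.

|j11000 + 22| = √(11000² + 22²) = 1.1e+04
|j11000 + 540| = √(11000² + 540²) = 1.101e+04
|j11000 + 2.17| = √(11000² + 2.17²) = 1.1e+04
|j11000 + 31.2| = √(11000² + 31.2²) = 1.1e+04
|j11000 + 930| = √(11000² + 930²) = 1.104e+04
|G(j11000)| = 0.38 × 1.1e+04 × 1.101e+04 / (1.1e+04 × 1.1e+04 × 1.104e+04) = 3.4464e-05
20 log₁₀(3.4464e-05) = -89.25 dB
∠(j11000 + 22) = arctan(11000/22) = 89.89°
∠(j11000 + 540) = arctan(11000/540) = 87.19°
∠(j11000 + 2.17) = arctan(11000/2.17) = 89.99°
∠(j11000 + 31.2) = arctan(11000/31.2) = 89.84°
∠(j11000 + 930) = arctan(11000/930) = 85.17°
∠G(j11000) = 89.89° + 87.19° − (89.99° + 89.84° + 85.17°) = -87.92°

|G| = -89.3 dB, ∠G = -87.9°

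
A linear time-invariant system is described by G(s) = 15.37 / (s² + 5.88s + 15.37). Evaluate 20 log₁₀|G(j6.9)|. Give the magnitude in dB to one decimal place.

-10.6 dB

|(j6.9)² + 5.88(j6.9) + 15.37| = |-32.24 + j40.572| = 51.82
|G(j6.9)| = 15.37 / 51.82 = 0.29659
20 log₁₀(0.29659) = -10.56 dB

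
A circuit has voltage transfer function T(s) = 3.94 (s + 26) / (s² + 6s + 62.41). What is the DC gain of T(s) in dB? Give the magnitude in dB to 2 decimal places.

T(0) = 3.94 × 26 / 62.41 = 1.6414
20 log₁₀(1.6414) = 4.304 dB

4.30 dB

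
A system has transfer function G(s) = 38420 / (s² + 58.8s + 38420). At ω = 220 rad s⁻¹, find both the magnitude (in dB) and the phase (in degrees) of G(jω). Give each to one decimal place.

|G| = 7.4 dB, ∠G = -127.6°

|(j220)² + 58.8(j220) + 38420| = |-9980 + j12936| = 1.634e+04
|G(j220)| = 38420 / 1.634e+04 = 2.3515
20 log₁₀(2.3515) = 7.43 dB
∠[(j220)² + 58.8(j220) + 38420] = ∠[-9980 + j12936] = 127.65°
∠G(j220) = −127.65° = -127.65°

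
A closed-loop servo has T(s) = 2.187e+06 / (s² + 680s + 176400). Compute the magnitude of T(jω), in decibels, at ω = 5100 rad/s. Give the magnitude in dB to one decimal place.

|(j5100)² + 680(j5100) + 176400| = |-2.5834e+07 + j3.468e+06| = 2.607e+07
|T(j5100)| = 2.187e+06 / 2.607e+07 = 0.083905
20 log₁₀(0.083905) = -21.52 dB

-21.5 dB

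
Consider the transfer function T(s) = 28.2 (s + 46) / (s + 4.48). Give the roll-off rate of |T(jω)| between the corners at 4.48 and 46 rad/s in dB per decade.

In this band the factors already past their corner are: pole at 4.48; net slope = -20 dB/decade.

-20 dB/decade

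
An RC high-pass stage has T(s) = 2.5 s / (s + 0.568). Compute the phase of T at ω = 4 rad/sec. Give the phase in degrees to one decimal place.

8.1°

∠(j4) = 90.00°
∠(j4 + 0.568) = arctan(4/0.568) = 81.92°
∠T(j4) = 90.00° − 81.92° = 8.08°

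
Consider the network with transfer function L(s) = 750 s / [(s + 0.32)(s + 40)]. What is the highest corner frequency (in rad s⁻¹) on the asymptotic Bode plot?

40 rad s⁻¹

Break frequencies occur at each pole and zero magnitude: 0.32 rad s⁻¹, 40 rad s⁻¹.
The highest is 40 rad s⁻¹.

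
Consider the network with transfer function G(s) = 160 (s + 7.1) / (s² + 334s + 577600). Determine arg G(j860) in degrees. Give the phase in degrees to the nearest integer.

∠(j860 + 7.1) = arctan(860/7.1) = 89.53°
∠[(j860)² + 334(j860) + 577600] = ∠[-1.62e+05 + j2.8724e+05] = 119.42°
∠G(j860) = 89.53° − 119.42° = -29.90°

-30 deg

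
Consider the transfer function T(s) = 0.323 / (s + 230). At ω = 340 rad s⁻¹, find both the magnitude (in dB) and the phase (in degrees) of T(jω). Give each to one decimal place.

|T| = -62.1 dB, ∠T = -55.9 deg

|j340 + 230| = √(340² + 230²) = 410.5
|T(j340)| = 0.323 / 410.5 = 0.00078687
20 log₁₀(0.00078687) = -62.08 dB
∠(j340 + 230) = arctan(340/230) = 55.92°
∠T(j340) = −55.92° = -55.92°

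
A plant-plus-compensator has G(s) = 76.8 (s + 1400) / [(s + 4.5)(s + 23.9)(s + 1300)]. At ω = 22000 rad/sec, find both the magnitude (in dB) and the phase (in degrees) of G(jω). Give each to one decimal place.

|j22000 + 1400| = √(22000² + 1400²) = 2.204e+04
|j22000 + 4.5| = √(22000² + 4.5²) = 2.2e+04
|j22000 + 23.9| = √(22000² + 23.9²) = 2.2e+04
|j22000 + 1300| = √(22000² + 1300²) = 2.204e+04
|G(j22000)| = 76.8 × 2.204e+04 / (2.2e+04 × 2.2e+04 × 2.204e+04) = 1.5872e-07
20 log₁₀(1.5872e-07) = -135.99 dB
∠(j22000 + 1400) = arctan(22000/1400) = 86.36°
∠(j22000 + 4.5) = arctan(22000/4.5) = 89.99°
∠(j22000 + 23.9) = arctan(22000/23.9) = 89.94°
∠(j22000 + 1300) = arctan(22000/1300) = 86.62°
∠G(j22000) = 86.36° − (89.99° + 89.94° + 86.62°) = -180.19°

|G| = -136.0 dB, ∠G = -180.2°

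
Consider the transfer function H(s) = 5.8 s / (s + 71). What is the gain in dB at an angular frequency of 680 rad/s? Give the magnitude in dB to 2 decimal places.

|j680| = 680
|j680 + 71| = √(680² + 71²) = 683.7
|H(j680)| = 5.8 × 680 / 683.7 = 5.7686
20 log₁₀(5.7686) = 15.221 dB

15.22 dB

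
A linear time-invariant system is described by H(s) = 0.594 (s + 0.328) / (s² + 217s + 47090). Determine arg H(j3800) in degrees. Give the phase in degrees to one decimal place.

∠(j3800 + 0.328) = arctan(3800/0.328) = 90.00°
∠[(j3800)² + 217(j3800) + 47090] = ∠[-1.4393e+07 + j8.246e+05] = 176.72°
∠H(j3800) = 90.00° − 176.72° = -86.73°

-86.7°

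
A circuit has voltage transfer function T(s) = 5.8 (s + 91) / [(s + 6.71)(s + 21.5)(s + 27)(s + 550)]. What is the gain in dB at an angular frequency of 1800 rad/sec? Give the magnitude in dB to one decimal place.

-180.4 dB

|j1800 + 91| = √(1800² + 91²) = 1802
|j1800 + 6.71| = √(1800² + 6.71²) = 1800
|j1800 + 21.5| = √(1800² + 21.5²) = 1800
|j1800 + 27| = √(1800² + 27²) = 1800
|j1800 + 550| = √(1800² + 550²) = 1882
|T(j1800)| = 5.8 × 1802 / (1800 × 1800 × 1800 × 1882) = 9.5214e-10
20 log₁₀(9.5214e-10) = -180.43 dB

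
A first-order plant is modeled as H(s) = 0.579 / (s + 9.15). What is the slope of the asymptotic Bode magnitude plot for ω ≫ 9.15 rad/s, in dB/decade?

-20 dB/decade

With 0 zeros and 1 pole, the high-frequency asymptotic slope is 20 × (0 − 1) = -20 dB/decade.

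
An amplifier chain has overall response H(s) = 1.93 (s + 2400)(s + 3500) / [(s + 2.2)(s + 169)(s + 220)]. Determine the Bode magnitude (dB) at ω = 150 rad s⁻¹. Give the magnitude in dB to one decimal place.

5.1 dB

|j150 + 2400| = √(150² + 2400²) = 2405
|j150 + 3500| = √(150² + 3500²) = 3503
|j150 + 2.2| = √(150² + 2.2²) = 150
|j150 + 169| = √(150² + 169²) = 226
|j150 + 220| = √(150² + 220²) = 266.3
|H(j150)| = 1.93 × 2405 × 3503 / (150 × 226 × 266.3) = 1.8013
20 log₁₀(1.8013) = 5.11 dB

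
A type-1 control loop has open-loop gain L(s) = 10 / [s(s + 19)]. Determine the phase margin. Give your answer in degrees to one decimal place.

Gain crossover: |L(jω)| = 1 at ω ≈ 0.526 rad/s.
∠L(j0.526) = −90° − arctan(0.526/19) ≈ -91.59°
PM = 180° + (-91.59°) = 88.41°

88.4°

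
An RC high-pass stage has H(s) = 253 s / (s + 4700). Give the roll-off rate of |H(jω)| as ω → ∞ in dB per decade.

With 1 zero and 1 pole, the high-frequency asymptotic slope is 20 × (1 − 1) = 0 dB/decade.

0 dB/decade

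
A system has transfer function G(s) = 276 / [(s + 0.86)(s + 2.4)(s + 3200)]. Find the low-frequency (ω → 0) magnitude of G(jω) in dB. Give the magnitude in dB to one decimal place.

G(0) = 276 / (0.86 × 2.4 × 3200) = 0.041788
20 log₁₀(0.041788) = -27.58 dB

-27.6 dB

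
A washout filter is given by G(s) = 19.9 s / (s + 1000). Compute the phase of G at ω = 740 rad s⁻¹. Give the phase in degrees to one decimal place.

53.5 deg

∠(j740) = 90.00°
∠(j740 + 1000) = arctan(740/1000) = 36.50°
∠G(j740) = 90.00° − 36.50° = 53.50°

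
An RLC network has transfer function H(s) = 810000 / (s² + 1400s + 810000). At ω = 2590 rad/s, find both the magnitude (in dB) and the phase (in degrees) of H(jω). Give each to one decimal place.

|H| = -18.6 dB, ∠H = -148.4°

|(j2590)² + 1400(j2590) + 810000| = |-5.8981e+06 + j3.626e+06| = 6.924e+06
|H(j2590)| = 810000 / 6.924e+06 = 0.11699
20 log₁₀(0.11699) = -18.64 dB
∠[(j2590)² + 1400(j2590) + 810000] = ∠[-5.8981e+06 + j3.626e+06] = 148.42°
∠H(j2590) = −148.42° = -148.42°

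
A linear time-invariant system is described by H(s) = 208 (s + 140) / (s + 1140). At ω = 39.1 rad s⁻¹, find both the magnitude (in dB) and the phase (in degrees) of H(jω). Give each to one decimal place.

|j39.1 + 140| = √(39.1² + 140²) = 145.4
|j39.1 + 1140| = √(39.1² + 1140²) = 1141
|H(j39.1)| = 208 × 145.4 / 1141 = 26.506
20 log₁₀(26.506) = 28.47 dB
∠(j39.1 + 140) = arctan(39.1/140) = 15.60°
∠(j39.1 + 1140) = arctan(39.1/1140) = 1.96°
∠H(j39.1) = 15.60° − 1.96° = 13.64°

|H| = 28.5 dB, ∠H = 13.6°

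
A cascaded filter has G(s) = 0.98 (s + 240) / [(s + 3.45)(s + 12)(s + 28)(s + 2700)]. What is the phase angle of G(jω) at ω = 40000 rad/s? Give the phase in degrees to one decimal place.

-266.4 deg

∠(j40000 + 240) = arctan(40000/240) = 89.66°
∠(j40000 + 3.45) = arctan(40000/3.45) = 90.00°
∠(j40000 + 12) = arctan(40000/12) = 89.98°
∠(j40000 + 28) = arctan(40000/28) = 89.96°
∠(j40000 + 2700) = arctan(40000/2700) = 86.14°
∠G(j40000) = 89.66° − (90.00° + 89.98° + 89.96° + 86.14°) = -266.42°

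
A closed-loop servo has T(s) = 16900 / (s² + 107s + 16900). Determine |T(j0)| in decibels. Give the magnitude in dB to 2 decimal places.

T(0) = 16900 / 16900 = 1
20 log₁₀(1) = 0.000 dB

0.00 dB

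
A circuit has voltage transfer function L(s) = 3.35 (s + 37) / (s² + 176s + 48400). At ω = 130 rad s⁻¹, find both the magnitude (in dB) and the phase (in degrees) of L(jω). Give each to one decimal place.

|j130 + 37| = √(130² + 37²) = 135.2
|(j130)² + 176(j130) + 48400| = |31500 + j22880| = 3.893e+04
|L(j130)| = 3.35 × 135.2 / 3.893e+04 = 0.01163
20 log₁₀(0.01163) = -38.69 dB
∠(j130 + 37) = arctan(130/37) = 74.11°
∠[(j130)² + 176(j130) + 48400] = ∠[31500 + j22880] = 35.99°
∠L(j130) = 74.11° − 35.99° = 38.12°

|L| = -38.7 dB, ∠L = 38.1 deg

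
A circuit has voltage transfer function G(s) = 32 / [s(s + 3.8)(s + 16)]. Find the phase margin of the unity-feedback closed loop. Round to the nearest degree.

80°

Gain crossover: |G(jω)| = 1 at ω ≈ 0.521 rad s⁻¹.
∠G(j0.521) = −90° − arctan(0.521/3.8) − arctan(0.521/16) ≈ -99.67°
PM = 180° + (-99.67°) = 80.33°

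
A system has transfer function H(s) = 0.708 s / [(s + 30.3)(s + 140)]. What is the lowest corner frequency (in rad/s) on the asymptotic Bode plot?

Break frequencies occur at each pole and zero magnitude: 30.3 rad/s, 140 rad/s.
The lowest is 30.3 rad/s.

30.3 rad/s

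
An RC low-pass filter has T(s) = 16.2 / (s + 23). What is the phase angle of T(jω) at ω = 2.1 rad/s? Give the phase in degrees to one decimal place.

-5.2 deg

∠(j2.1 + 23) = arctan(2.1/23) = 5.22°
∠T(j2.1) = −5.22° = -5.22°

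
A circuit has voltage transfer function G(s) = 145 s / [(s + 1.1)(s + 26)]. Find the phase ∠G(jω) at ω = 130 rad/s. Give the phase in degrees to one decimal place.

∠(j130) = 90.00°
∠(j130 + 1.1) = arctan(130/1.1) = 89.52°
∠(j130 + 26) = arctan(130/26) = 78.69°
∠G(j130) = 90.00° − (89.52° + 78.69°) = -78.21°

-78.2 deg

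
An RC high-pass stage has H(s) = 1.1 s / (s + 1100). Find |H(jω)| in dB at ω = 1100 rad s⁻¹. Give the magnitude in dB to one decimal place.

|j1100| = 1100
|j1100 + 1100| = √(1100² + 1100²) = 1556
|H(j1100)| = 1.1 × 1100 / 1556 = 0.77782
20 log₁₀(0.77782) = -2.18 dB

-2.2 dB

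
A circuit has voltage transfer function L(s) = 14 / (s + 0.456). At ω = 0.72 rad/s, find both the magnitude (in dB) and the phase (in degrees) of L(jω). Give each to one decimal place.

|j0.72 + 0.456| = √(0.72² + 0.456²) = 0.8523
|L(j0.72)| = 14 / 0.8523 = 16.427
20 log₁₀(16.427) = 24.31 dB
∠(j0.72 + 0.456) = arctan(0.72/0.456) = 57.65°
∠L(j0.72) = −57.65° = -57.65°

|L| = 24.3 dB, ∠L = -57.7°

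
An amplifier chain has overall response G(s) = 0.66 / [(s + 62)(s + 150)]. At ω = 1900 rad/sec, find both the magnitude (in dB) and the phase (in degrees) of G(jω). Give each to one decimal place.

|j1900 + 62| = √(1900² + 62²) = 1901
|j1900 + 150| = √(1900² + 150²) = 1906
|G(j1900)| = 0.66 / (1901 × 1906) = 1.8216e-07
20 log₁₀(1.8216e-07) = -134.79 dB
∠(j1900 + 62) = arctan(1900/62) = 88.13°
∠(j1900 + 150) = arctan(1900/150) = 85.49°
∠G(j1900) = − (88.13° + 85.49°) = -173.62°

|G| = -134.8 dB, ∠G = -173.6°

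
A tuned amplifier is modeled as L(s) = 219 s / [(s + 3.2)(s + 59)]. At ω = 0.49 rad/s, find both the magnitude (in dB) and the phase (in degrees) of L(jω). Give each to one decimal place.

|L| = -5.0 dB, ∠L = 80.8 deg

|j0.49| = 0.49
|j0.49 + 3.2| = √(0.49² + 3.2²) = 3.237
|j0.49 + 59| = √(0.49² + 59²) = 59
|L(j0.49)| = 219 × 0.49 / (3.237 × 59) = 0.56181
20 log₁₀(0.56181) = -5.01 dB
∠(j0.49) = 90.00°
∠(j0.49 + 3.2) = arctan(0.49/3.2) = 8.71°
∠(j0.49 + 59) = arctan(0.49/59) = 0.48°
∠L(j0.49) = 90.00° − (8.71° + 0.48°) = 80.82°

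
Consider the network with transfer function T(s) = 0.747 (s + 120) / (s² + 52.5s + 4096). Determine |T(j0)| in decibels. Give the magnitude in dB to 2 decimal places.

T(0) = 0.747 × 120 / 4096 = 0.021885
20 log₁₀(0.021885) = -33.197 dB

-33.20 dB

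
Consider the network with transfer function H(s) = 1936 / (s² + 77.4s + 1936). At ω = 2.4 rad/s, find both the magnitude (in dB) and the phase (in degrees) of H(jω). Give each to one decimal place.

|H| = -0.0 dB, ∠H = -5.5°

|(j2.4)² + 77.4(j2.4) + 1936| = |1930.2 + j185.76| = 1939
|H(j2.4)| = 1936 / 1939 = 0.99837
20 log₁₀(0.99837) = -0.01 dB
∠[(j2.4)² + 77.4(j2.4) + 1936] = ∠[1930.2 + j185.76] = 5.50°
∠H(j2.4) = −5.50° = -5.50°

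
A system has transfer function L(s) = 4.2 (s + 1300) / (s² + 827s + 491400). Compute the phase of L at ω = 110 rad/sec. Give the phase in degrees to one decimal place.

∠(j110 + 1300) = arctan(110/1300) = 4.84°
∠[(j110)² + 827(j110) + 491400] = ∠[4.793e+05 + j90970] = 10.75°
∠L(j110) = 4.84° − 10.75° = -5.91°

-5.9 deg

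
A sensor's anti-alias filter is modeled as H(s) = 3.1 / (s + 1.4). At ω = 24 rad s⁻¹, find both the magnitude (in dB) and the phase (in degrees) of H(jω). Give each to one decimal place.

|H| = -17.8 dB, ∠H = -86.7°

|j24 + 1.4| = √(24² + 1.4²) = 24.04
|H(j24)| = 3.1 / 24.04 = 0.12895
20 log₁₀(0.12895) = -17.79 dB
∠(j24 + 1.4) = arctan(24/1.4) = 86.66°
∠H(j24) = −86.66° = -86.66°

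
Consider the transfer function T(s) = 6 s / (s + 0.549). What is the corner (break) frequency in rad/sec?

The single real pole at s = −0.549 gives a corner at ω = 0.549 rad/sec.

0.549 rad/sec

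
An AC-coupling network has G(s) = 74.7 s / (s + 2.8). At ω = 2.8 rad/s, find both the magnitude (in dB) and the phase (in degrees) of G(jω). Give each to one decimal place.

|G| = 34.5 dB, ∠G = 45.0°

|j2.8| = 2.8
|j2.8 + 2.8| = √(2.8² + 2.8²) = 3.96
|G(j2.8)| = 74.7 × 2.8 / 3.96 = 52.821
20 log₁₀(52.821) = 34.46 dB
∠(j2.8) = 90.00°
∠(j2.8 + 2.8) = arctan(2.8/2.8) = 45.00°
∠G(j2.8) = 90.00° − 45.00° = 45.00°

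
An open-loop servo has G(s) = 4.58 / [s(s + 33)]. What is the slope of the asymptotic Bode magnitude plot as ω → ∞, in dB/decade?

With 0 zeros and 2 poles, the high-frequency asymptotic slope is 20 × (0 − 2) = -40 dB/decade.

-40 dB/decade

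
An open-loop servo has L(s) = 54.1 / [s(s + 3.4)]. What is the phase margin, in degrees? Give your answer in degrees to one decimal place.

26.0°

Gain crossover: |L(jω)| = 1 at ω ≈ 6.97 rad/s.
∠L(j6.97) = −90° − arctan(6.97/3.4) ≈ -154.01°
PM = 180° + (-154.01°) = 25.99°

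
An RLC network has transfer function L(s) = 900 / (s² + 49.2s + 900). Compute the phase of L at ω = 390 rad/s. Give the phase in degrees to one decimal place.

∠[(j390)² + 49.2(j390) + 900] = ∠[-1.512e+05 + j19188] = 172.77°
∠L(j390) = −172.77° = -172.77°

-172.8°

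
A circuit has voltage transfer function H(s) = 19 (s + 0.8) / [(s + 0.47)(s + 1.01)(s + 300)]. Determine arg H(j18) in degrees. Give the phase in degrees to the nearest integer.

-91°

∠(j18 + 0.8) = arctan(18/0.8) = 87.46°
∠(j18 + 0.47) = arctan(18/0.47) = 88.50°
∠(j18 + 1.01) = arctan(18/1.01) = 86.79°
∠(j18 + 300) = arctan(18/300) = 3.43°
∠H(j18) = 87.46° − (88.50° + 86.79° + 3.43°) = -91.27°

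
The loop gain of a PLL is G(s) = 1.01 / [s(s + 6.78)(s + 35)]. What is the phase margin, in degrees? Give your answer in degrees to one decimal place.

Gain crossover: |G(jω)| = 1 at ω ≈ 0.00426 rad/s.
∠G(j0.00426) = −90° − arctan(0.00426/6.78) − arctan(0.00426/35) ≈ -90.04°
PM = 180° + (-90.04°) = 89.96°

90.0°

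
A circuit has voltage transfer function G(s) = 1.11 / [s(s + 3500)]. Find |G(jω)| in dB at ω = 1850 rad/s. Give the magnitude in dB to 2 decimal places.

|j1850 + 3500| = √(1850² + 3500²) = 3959
|j1850| = 1850
|G(j1850)| = 1.11 / (3959 × 1850) = 1.5156e-07
20 log₁₀(1.5156e-07) = -136.388 dB

-136.39 dB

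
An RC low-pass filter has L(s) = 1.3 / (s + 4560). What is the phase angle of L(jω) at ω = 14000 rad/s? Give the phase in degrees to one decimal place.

∠(j14000 + 4560) = arctan(14000/4560) = 71.96°
∠L(j14000) = −71.96° = -71.96°

-72.0°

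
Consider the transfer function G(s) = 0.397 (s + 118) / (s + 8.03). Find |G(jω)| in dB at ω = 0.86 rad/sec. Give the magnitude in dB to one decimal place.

|j0.86 + 118| = √(0.86² + 118²) = 118
|j0.86 + 8.03| = √(0.86² + 8.03²) = 8.076
|G(j0.86)| = 0.397 × 118 / 8.076 = 5.8009
20 log₁₀(5.8009) = 15.27 dB

15.3 dB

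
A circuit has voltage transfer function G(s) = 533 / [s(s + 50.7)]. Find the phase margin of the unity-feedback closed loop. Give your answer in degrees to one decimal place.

78.5°

Gain crossover: |G(jω)| = 1 at ω ≈ 10.3 rad s⁻¹.
∠G(j10.3) = −90° − arctan(10.3/50.7) ≈ -101.49°
PM = 180° + (-101.49°) = 78.51°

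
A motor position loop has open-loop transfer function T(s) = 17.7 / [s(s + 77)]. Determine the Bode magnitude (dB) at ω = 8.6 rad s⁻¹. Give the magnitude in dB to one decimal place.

|j8.6 + 77| = √(8.6² + 77²) = 77.48
|j8.6| = 8.6
|T(j8.6)| = 17.7 / (77.48 × 8.6) = 0.026564
20 log₁₀(0.026564) = -31.51 dB

-31.5 dB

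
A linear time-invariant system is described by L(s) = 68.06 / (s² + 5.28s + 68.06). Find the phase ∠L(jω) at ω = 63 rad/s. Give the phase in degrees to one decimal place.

∠[(j63)² + 5.28(j63) + 68.06] = ∠[-3900.9 + j332.64] = 175.13°
∠L(j63) = −175.13° = -175.13°

-175.1°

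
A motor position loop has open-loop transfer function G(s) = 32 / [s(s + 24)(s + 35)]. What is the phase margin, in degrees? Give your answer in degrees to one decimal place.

89.8°

Gain crossover: |G(jω)| = 1 at ω ≈ 0.0381 rad/s.
∠G(j0.0381) = −90° − arctan(0.0381/24) − arctan(0.0381/35) ≈ -90.15°
PM = 180° + (-90.15°) = 89.85°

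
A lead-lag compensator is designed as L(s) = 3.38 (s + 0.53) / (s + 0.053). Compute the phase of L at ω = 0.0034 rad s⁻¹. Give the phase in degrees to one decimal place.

∠(j0.0034 + 0.53) = arctan(0.0034/0.53) = 0.37°
∠(j0.0034 + 0.053) = arctan(0.0034/0.053) = 3.67°
∠L(j0.0034) = 0.37° − 3.67° = -3.30°

-3.3 deg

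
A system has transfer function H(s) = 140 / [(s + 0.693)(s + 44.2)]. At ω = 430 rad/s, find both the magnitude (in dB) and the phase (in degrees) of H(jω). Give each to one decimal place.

|j430 + 0.693| = √(430² + 0.693²) = 430
|j430 + 44.2| = √(430² + 44.2²) = 432.3
|H(j430)| = 140 / (430 × 432.3) = 0.0007532
20 log₁₀(0.0007532) = -62.46 dB
∠(j430 + 0.693) = arctan(430/0.693) = 89.91°
∠(j430 + 44.2) = arctan(430/44.2) = 84.13°
∠H(j430) = − (89.91° + 84.13°) = -174.04°

|H| = -62.5 dB, ∠H = -174.0°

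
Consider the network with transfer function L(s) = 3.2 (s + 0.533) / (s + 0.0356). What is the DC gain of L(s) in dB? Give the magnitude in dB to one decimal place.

33.6 dB

L(0) = 3.2 × 0.533 / 0.0356 = 47.91
20 log₁₀(47.91) = 33.61 dB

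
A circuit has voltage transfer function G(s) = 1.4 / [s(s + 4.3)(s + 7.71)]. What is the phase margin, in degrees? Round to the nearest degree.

Gain crossover: |G(jω)| = 1 at ω ≈ 0.0422 rad/sec.
∠G(j0.0422) = −90° − arctan(0.0422/4.3) − arctan(0.0422/7.71) ≈ -90.88°
PM = 180° + (-90.88°) = 89.12°

89°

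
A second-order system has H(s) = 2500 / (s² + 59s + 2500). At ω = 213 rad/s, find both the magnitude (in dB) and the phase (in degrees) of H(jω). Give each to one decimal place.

|(j213)² + 59(j213) + 2500| = |-42869 + j12567| = 4.467e+04
|H(j213)| = 2500 / 4.467e+04 = 0.055962
20 log₁₀(0.055962) = -25.04 dB
∠[(j213)² + 59(j213) + 2500] = ∠[-42869 + j12567] = 163.66°
∠H(j213) = −163.66° = -163.66°

|H| = -25.0 dB, ∠H = -163.7°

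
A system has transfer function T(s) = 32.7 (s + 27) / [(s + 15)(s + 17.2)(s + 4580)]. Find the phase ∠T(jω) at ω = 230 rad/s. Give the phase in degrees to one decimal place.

-91.6°

∠(j230 + 27) = arctan(230/27) = 83.30°
∠(j230 + 15) = arctan(230/15) = 86.27°
∠(j230 + 17.2) = arctan(230/17.2) = 85.72°
∠(j230 + 4580) = arctan(230/4580) = 2.87°
∠T(j230) = 83.30° − (86.27° + 85.72° + 2.87°) = -91.56°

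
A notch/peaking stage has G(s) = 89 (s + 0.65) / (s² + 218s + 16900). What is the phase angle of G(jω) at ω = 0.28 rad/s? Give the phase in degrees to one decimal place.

23.1°

∠(j0.28 + 0.65) = arctan(0.28/0.65) = 23.30°
∠[(j0.28)² + 218(j0.28) + 16900] = ∠[16900 + j61.04] = 0.21°
∠G(j0.28) = 23.30° − 0.21° = 23.10°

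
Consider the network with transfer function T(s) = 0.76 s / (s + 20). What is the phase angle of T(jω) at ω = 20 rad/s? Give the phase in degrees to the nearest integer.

∠(j20) = 90.00°
∠(j20 + 20) = arctan(20/20) = 45.00°
∠T(j20) = 90.00° − 45.00° = 45.00°

45°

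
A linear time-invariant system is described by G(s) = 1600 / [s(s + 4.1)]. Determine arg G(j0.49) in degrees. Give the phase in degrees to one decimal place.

∠(j0.49 + 4.1) = arctan(0.49/4.1) = 6.82°
∠(j0.49) = 90.00°
∠G(j0.49) = − (6.82° + 90.00°) = -96.82°

-96.8°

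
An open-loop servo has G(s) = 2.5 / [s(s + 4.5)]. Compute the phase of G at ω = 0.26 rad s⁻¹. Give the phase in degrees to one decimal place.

-93.3°

∠(j0.26 + 4.5) = arctan(0.26/4.5) = 3.31°
∠(j0.26) = 90.00°
∠G(j0.26) = − (3.31° + 90.00°) = -93.31°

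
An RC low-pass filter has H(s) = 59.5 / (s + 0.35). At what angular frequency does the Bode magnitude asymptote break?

0.35 rad/s

The single real pole at s = −0.35 gives a corner at ω = 0.35 rad/s.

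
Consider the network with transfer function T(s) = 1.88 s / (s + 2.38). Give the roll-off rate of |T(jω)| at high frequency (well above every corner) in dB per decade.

0 dB/decade

With 1 zero and 1 pole, the high-frequency asymptotic slope is 20 × (1 − 1) = 0 dB/decade.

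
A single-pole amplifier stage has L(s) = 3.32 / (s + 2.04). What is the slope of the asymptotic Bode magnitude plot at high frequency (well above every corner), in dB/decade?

-20 dB/decade

With 0 zeros and 1 pole, the high-frequency asymptotic slope is 20 × (0 − 1) = -20 dB/decade.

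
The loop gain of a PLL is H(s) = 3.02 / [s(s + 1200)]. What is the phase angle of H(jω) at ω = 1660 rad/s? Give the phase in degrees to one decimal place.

-144.1°

∠(j1660 + 1200) = arctan(1660/1200) = 54.14°
∠(j1660) = 90.00°
∠H(j1660) = − (54.14° + 90.00°) = -144.14°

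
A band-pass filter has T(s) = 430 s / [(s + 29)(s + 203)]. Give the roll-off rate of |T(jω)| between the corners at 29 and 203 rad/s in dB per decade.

0 dB/decade

In this band the factors already past their corner are: 1 differentiator zero, pole at 29; net slope = 0 dB/decade.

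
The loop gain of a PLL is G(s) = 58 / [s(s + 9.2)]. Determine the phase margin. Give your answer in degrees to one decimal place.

Gain crossover: |G(jω)| = 1 at ω ≈ 5.43 rad/sec.
∠G(j5.43) = −90° − arctan(5.43/9.2) ≈ -120.55°
PM = 180° + (-120.55°) = 59.45°

59.5°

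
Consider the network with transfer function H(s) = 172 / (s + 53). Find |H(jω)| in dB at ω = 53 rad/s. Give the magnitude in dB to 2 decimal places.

|j53 + 53| = √(53² + 53²) = 74.95
|H(j53)| = 172 / 74.95 = 2.2948
20 log₁₀(2.2948) = 7.215 dB

7.21 dB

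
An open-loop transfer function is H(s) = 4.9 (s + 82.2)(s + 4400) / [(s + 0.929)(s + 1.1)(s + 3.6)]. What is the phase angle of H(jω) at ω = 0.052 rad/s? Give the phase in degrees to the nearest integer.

-7°

∠(j0.052 + 82.2) = arctan(0.052/82.2) = 0.04°
∠(j0.052 + 4400) = arctan(0.052/4400) = 0.00°
∠(j0.052 + 0.929) = arctan(0.052/0.929) = 3.20°
∠(j0.052 + 1.1) = arctan(0.052/1.1) = 2.71°
∠(j0.052 + 3.6) = arctan(0.052/3.6) = 0.83°
∠H(j0.052) = 0.04° + 0.00° − (3.20° + 2.71° + 0.83°) = -6.70°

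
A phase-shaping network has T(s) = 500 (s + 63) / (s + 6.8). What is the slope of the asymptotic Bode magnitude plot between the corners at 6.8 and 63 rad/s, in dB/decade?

In this band the factors already past their corner are: pole at 6.8; net slope = -20 dB/decade.

-20 dB/decade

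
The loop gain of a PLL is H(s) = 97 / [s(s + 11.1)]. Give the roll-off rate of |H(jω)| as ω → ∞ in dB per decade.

-40 dB/decade

With 0 zeros and 2 poles, the high-frequency asymptotic slope is 20 × (0 − 2) = -40 dB/decade.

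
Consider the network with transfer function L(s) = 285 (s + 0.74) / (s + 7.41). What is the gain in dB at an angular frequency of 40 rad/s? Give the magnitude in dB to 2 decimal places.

|j40 + 0.74| = √(40² + 0.74²) = 40.01
|j40 + 7.41| = √(40² + 7.41²) = 40.68
|L(j40)| = 285 × 40.01 / 40.68 = 280.28
20 log₁₀(280.28) = 48.952 dB

48.95 dB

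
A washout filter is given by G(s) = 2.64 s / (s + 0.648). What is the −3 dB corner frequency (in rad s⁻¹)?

For a single-pole high-pass, the −3 dB point is at the pole: ω = 0.648 rad s⁻¹.

0.648 rad s⁻¹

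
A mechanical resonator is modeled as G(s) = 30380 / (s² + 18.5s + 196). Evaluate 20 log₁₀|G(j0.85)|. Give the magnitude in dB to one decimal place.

|(j0.85)² + 18.5(j0.85) + 196| = |195.28 + j15.725| = 195.9
|G(j0.85)| = 30380 / 195.9 = 155.07
20 log₁₀(155.07) = 43.81 dB

43.8 dB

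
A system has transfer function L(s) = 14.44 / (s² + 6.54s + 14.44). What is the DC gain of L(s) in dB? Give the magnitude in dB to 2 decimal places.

L(0) = 14.44 / 14.44 = 1
20 log₁₀(1) = 0.000 dB

0.00 dB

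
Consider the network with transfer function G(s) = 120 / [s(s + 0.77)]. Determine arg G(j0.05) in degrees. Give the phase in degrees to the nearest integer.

∠(j0.05 + 0.77) = arctan(0.05/0.77) = 3.72°
∠(j0.05) = 90.00°
∠G(j0.05) = − (3.72° + 90.00°) = -93.72°

-94°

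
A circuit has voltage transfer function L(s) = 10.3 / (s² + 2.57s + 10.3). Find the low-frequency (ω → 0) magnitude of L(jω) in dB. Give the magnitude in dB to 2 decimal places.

L(0) = 10.3 / 10.3 = 1
20 log₁₀(1) = 0.000 dB

0.00 dB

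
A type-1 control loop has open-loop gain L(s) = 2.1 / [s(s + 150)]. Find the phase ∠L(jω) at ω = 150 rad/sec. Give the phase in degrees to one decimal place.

-135.0°

∠(j150 + 150) = arctan(150/150) = 45.00°
∠(j150) = 90.00°
∠L(j150) = − (45.00° + 90.00°) = -135.00°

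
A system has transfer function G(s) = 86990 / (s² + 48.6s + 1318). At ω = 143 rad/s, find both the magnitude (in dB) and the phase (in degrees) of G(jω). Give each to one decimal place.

|G| = 12.6 dB, ∠G = -160.0 deg

|(j143)² + 48.6(j143) + 1318| = |-19131 + j6949.8| = 2.035e+04
|G(j143)| = 86990 / 2.035e+04 = 4.2738
20 log₁₀(4.2738) = 12.62 dB
∠[(j143)² + 48.6(j143) + 1318] = ∠[-19131 + j6949.8] = 160.04°
∠G(j143) = −160.04° = -160.04°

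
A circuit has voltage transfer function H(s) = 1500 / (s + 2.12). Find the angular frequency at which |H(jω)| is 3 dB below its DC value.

2.12 rad/s

For a single-pole low-pass, the −3 dB point is at the pole: ω = 2.12 rad/s.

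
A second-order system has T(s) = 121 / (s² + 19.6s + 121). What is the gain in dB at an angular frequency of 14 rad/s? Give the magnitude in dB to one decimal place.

-7.4 dB

|(j14)² + 19.6(j14) + 121| = |-75 + j274.4| = 284.5
|T(j14)| = 121 / 284.5 = 0.42536
20 log₁₀(0.42536) = -7.42 dB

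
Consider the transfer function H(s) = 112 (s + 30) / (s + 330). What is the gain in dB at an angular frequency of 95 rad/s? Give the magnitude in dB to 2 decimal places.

30.24 dB

|j95 + 30| = √(95² + 30²) = 99.62
|j95 + 330| = √(95² + 330²) = 343.4
|H(j95)| = 112 × 99.62 / 343.4 = 32.492
20 log₁₀(32.492) = 30.236 dB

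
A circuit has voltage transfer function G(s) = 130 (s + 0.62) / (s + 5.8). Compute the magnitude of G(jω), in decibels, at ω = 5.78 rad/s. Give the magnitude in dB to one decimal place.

|j5.78 + 0.62| = √(5.78² + 0.62²) = 5.813
|j5.78 + 5.8| = √(5.78² + 5.8²) = 8.188
|G(j5.78)| = 130 × 5.813 / 8.188 = 92.291
20 log₁₀(92.291) = 39.30 dB

39.3 dB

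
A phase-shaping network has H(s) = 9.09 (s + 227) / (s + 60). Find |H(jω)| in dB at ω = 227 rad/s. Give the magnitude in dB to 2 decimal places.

|j227 + 227| = √(227² + 227²) = 321
|j227 + 60| = √(227² + 60²) = 234.8
|H(j227)| = 9.09 × 321 / 234.8 = 12.428
20 log₁₀(12.428) = 21.888 dB

21.89 dB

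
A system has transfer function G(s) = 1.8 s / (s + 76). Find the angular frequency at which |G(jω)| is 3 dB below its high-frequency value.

For a single-pole high-pass, the −3 dB point is at the pole: ω = 76 rad/sec.

76 rad/sec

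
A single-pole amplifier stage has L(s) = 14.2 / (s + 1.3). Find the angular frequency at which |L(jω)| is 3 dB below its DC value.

1.3 rad/s

For a single-pole low-pass, the −3 dB point is at the pole: ω = 1.3 rad/s.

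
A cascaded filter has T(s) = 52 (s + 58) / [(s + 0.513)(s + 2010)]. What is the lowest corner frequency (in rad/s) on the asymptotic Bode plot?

0.513 rad/s

Break frequencies occur at each pole and zero magnitude: 0.513 rad/s, 58 rad/s, 2010 rad/s.
The lowest is 0.513 rad/s.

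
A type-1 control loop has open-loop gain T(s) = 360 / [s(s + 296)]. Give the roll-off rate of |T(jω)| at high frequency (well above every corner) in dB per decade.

-40 dB/decade

With 0 zeros and 2 poles, the high-frequency asymptotic slope is 20 × (0 − 2) = -40 dB/decade.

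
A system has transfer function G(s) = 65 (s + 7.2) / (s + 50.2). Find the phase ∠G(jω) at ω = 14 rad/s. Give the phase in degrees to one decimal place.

47.2°

∠(j14 + 7.2) = arctan(14/7.2) = 62.78°
∠(j14 + 50.2) = arctan(14/50.2) = 15.58°
∠G(j14) = 62.78° − 15.58° = 47.20°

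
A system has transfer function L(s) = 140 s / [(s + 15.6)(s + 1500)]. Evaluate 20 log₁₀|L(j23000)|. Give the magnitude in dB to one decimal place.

|j23000| = 2.3e+04
|j23000 + 15.6| = √(23000² + 15.6²) = 2.3e+04
|j23000 + 1500| = √(23000² + 1500²) = 2.305e+04
|L(j23000)| = 140 × 2.3e+04 / (2.3e+04 × 2.305e+04) = 0.0060741
20 log₁₀(0.0060741) = -44.33 dB

-44.3 dB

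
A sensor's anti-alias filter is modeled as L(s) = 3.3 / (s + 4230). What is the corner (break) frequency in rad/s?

4230 rad/s

The single real pole at s = −4230 gives a corner at ω = 4230 rad/s.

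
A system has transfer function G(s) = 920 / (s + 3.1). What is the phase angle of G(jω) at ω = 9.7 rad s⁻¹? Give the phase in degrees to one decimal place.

∠(j9.7 + 3.1) = arctan(9.7/3.1) = 72.28°
∠G(j9.7) = −72.28° = -72.28°

-72.3°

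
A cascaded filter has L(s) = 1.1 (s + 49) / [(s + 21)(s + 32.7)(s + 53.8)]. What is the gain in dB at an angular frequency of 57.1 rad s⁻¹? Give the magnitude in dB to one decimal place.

|j57.1 + 49| = √(57.1² + 49²) = 75.24
|j57.1 + 21| = √(57.1² + 21²) = 60.84
|j57.1 + 32.7| = √(57.1² + 32.7²) = 65.8
|j57.1 + 53.8| = √(57.1² + 53.8²) = 78.45
|L(j57.1)| = 1.1 × 75.24 / (60.84 × 65.8 × 78.45) = 0.00026353
20 log₁₀(0.00026353) = -71.58 dB

-71.6 dB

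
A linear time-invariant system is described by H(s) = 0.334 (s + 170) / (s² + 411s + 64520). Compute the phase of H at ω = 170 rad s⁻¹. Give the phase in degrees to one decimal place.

∠(j170 + 170) = arctan(170/170) = 45.00°
∠[(j170)² + 411(j170) + 64520] = ∠[35620 + j69870] = 62.99°
∠H(j170) = 45.00° − 62.99° = -17.99°

-18.0 deg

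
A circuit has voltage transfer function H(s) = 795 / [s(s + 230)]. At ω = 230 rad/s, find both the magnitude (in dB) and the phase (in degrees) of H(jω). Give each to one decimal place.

|H| = -39.5 dB, ∠H = -135.0 deg

|j230 + 230| = √(230² + 230²) = 325.3
|j230| = 230
|H(j230)| = 795 / (325.3 × 230) = 0.010627
20 log₁₀(0.010627) = -39.47 dB
∠(j230 + 230) = arctan(230/230) = 45.00°
∠(j230) = 90.00°
∠H(j230) = − (45.00° + 90.00°) = -135.00°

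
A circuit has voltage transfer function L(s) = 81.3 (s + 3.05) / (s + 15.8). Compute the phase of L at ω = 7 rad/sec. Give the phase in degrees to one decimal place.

∠(j7 + 3.05) = arctan(7/3.05) = 66.46°
∠(j7 + 15.8) = arctan(7/15.8) = 23.90°
∠L(j7) = 66.46° − 23.90° = 42.56°

42.6°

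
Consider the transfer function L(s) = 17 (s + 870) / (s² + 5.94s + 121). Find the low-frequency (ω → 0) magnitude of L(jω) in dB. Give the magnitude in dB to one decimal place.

41.7 dB

L(0) = 17 × 870 / 121 = 122.23
20 log₁₀(122.23) = 41.74 dB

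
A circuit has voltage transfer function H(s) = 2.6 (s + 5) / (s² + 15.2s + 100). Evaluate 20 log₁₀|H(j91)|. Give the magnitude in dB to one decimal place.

|j91 + 5| = √(91² + 5²) = 91.14
|(j91)² + 15.2(j91) + 100| = |-8181 + j1383.2| = 8297
|H(j91)| = 2.6 × 91.14 / 8297 = 0.028559
20 log₁₀(0.028559) = -30.89 dB

-30.9 dB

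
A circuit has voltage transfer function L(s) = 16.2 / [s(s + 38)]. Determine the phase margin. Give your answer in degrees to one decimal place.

Gain crossover: |L(jω)| = 1 at ω ≈ 0.426 rad/s.
∠L(j0.426) = −90° − arctan(0.426/38) ≈ -90.64°
PM = 180° + (-90.64°) = 89.36°

89.4°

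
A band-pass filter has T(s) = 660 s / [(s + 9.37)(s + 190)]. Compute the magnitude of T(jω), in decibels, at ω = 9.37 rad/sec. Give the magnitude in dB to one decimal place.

|j9.37| = 9.37
|j9.37 + 9.37| = √(9.37² + 9.37²) = 13.25
|j9.37 + 190| = √(9.37² + 190²) = 190.2
|T(j9.37)| = 660 × 9.37 / (13.25 × 190.2) = 2.4533
20 log₁₀(2.4533) = 7.79 dB

7.8 dB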